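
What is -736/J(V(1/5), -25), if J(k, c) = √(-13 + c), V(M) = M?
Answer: 368*I*√38/19 ≈ 119.4*I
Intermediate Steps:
-736/J(V(1/5), -25) = -736/√(-13 - 25) = -736*(-I*√38/38) = -(-368)*I*√38/19 = 368*I*√38/19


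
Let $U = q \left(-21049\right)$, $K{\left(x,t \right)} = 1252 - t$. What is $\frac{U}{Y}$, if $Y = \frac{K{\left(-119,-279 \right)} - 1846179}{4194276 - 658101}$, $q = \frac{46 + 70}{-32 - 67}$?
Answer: $- \frac{719518493225}{15218346} \approx -47280.0$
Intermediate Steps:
$q = - \frac{116}{99}$ ($q = \frac{116}{-99} = 116 \left(- \frac{1}{99}\right) = - \frac{116}{99} \approx -1.1717$)
$U = \frac{2441684}{99}$ ($U = \left(- \frac{116}{99}\right) \left(-21049\right) = \frac{2441684}{99} \approx 24663.0$)
$Y = - \frac{1844648}{3536175}$ ($Y = \frac{\left(1252 - -279\right) - 1846179}{4194276 - 658101} = \frac{\left(1252 + 279\right) - 1846179}{3536175} = \left(1531 - 1846179\right) \frac{1}{3536175} = \left(-1844648\right) \frac{1}{3536175} = - \frac{1844648}{3536175} \approx -0.52165$)
$\frac{U}{Y} = \frac{2441684}{99 \left(- \frac{1844648}{3536175}\right)} = \frac{2441684}{99} \left(- \frac{3536175}{1844648}\right) = - \frac{719518493225}{15218346}$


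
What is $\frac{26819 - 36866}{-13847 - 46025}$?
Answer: $\frac{10047}{59872} \approx 0.16781$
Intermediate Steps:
$\frac{26819 - 36866}{-13847 - 46025} = - \frac{10047}{-59872} = \left(-10047\right) \left(- \frac{1}{59872}\right) = \frac{10047}{59872}$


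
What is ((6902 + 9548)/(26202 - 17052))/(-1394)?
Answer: -329/255102 ≈ -0.0012897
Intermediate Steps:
((6902 + 9548)/(26202 - 17052))/(-1394) = (16450/9150)*(-1/1394) = (16450*(1/9150))*(-1/1394) = (329/183)*(-1/1394) = -329/255102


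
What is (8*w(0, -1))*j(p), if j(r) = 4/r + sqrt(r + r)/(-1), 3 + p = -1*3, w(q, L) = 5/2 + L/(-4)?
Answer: -44/3 - 44*I*sqrt(3) ≈ -14.667 - 76.21*I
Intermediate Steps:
w(q, L) = 5/2 - L/4 (w(q, L) = 5*(1/2) + L*(-1/4) = 5/2 - L/4)
p = -6 (p = -3 - 1*3 = -3 - 3 = -6)
j(r) = 4/r - sqrt(2)*sqrt(r) (j(r) = 4/r + sqrt(2*r)*(-1) = 4/r + (sqrt(2)*sqrt(r))*(-1) = 4/r - sqrt(2)*sqrt(r))
(8*w(0, -1))*j(p) = (8*(5/2 - 1/4*(-1)))*((4 - sqrt(2)*(-6)**(3/2))/(-6)) = (8*(5/2 + 1/4))*(-(4 - sqrt(2)*(-6*I*sqrt(6)))/6) = (8*(11/4))*(-(4 + 12*I*sqrt(3))/6) = 22*(-2/3 - 2*I*sqrt(3)) = -44/3 - 44*I*sqrt(3)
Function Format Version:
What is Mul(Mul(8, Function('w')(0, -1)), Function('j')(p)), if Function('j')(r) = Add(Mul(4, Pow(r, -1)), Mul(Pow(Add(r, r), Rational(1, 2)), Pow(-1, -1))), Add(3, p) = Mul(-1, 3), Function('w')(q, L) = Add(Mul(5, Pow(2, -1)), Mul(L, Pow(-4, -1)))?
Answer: Add(Rational(-44, 3), Mul(-44, I, Pow(3, Rational(1, 2)))) ≈ Add(-14.667, Mul(-76.210, I))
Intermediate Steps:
Function('w')(q, L) = Add(Rational(5, 2), Mul(Rational(-1, 4), L)) (Function('w')(q, L) = Add(Mul(5, Rational(1, 2)), Mul(L, Rational(-1, 4))) = Add(Rational(5, 2), Mul(Rational(-1, 4), L)))
p = -6 (p = Add(-3, Mul(-1, 3)) = Add(-3, -3) = -6)
Function('j')(r) = Add(Mul(4, Pow(r, -1)), Mul(-1, Pow(2, Rational(1, 2)), Pow(r, Rational(1, 2)))) (Function('j')(r) = Add(Mul(4, Pow(r, -1)), Mul(Pow(Mul(2, r), Rational(1, 2)), -1)) = Add(Mul(4, Pow(r, -1)), Mul(Mul(Pow(2, Rational(1, 2)), Pow(r, Rational(1, 2))), -1)) = Add(Mul(4, Pow(r, -1)), Mul(-1, Pow(2, Rational(1, 2)), Pow(r, Rational(1, 2)))))
Mul(Mul(8, Function('w')(0, -1)), Function('j')(p)) = Mul(Mul(8, Add(Rational(5, 2), Mul(Rational(-1, 4), -1))), Mul(Pow(-6, -1), Add(4, Mul(-1, Pow(2, Rational(1, 2)), Pow(-6, Rational(3, 2)))))) = Mul(Mul(8, Add(Rational(5, 2), Rational(1, 4))), Mul(Rational(-1, 6), Add(4, Mul(-1, Pow(2, Rational(1, 2)), Mul(-6, I, Pow(6, Rational(1, 2))))))) = Mul(Mul(8, Rational(11, 4)), Mul(Rational(-1, 6), Add(4, Mul(12, I, Pow(3, Rational(1, 2)))))) = Mul(22, Add(Rational(-2, 3), Mul(-2, I, Pow(3, Rational(1, 2))))) = Add(Rational(-44, 3), Mul(-44, I, Pow(3, Rational(1, 2))))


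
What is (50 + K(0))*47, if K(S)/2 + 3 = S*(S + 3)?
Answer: 2068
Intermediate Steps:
K(S) = -6 + 2*S*(3 + S) (K(S) = -6 + 2*(S*(S + 3)) = -6 + 2*(S*(3 + S)) = -6 + 2*S*(3 + S))
(50 + K(0))*47 = (50 + (-6 + 2*0**2 + 6*0))*47 = (50 + (-6 + 2*0 + 0))*47 = (50 + (-6 + 0 + 0))*47 = (50 - 6)*47 = 44*47 = 2068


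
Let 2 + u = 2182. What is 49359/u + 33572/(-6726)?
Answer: 129400837/7331340 ≈ 17.650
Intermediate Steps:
u = 2180 (u = -2 + 2182 = 2180)
49359/u + 33572/(-6726) = 49359/2180 + 33572/(-6726) = 49359*(1/2180) + 33572*(-1/6726) = 49359/2180 - 16786/3363 = 129400837/7331340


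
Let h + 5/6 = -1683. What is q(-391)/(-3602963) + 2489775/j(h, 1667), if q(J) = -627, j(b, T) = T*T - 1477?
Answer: 2990769546883/3335637557252 ≈ 0.89661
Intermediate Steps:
h = -10103/6 (h = -5/6 - 1683 = -10103/6 ≈ -1683.8)
j(b, T) = -1477 + T**2 (j(b, T) = T**2 - 1477 = -1477 + T**2)
q(-391)/(-3602963) + 2489775/j(h, 1667) = -627/(-3602963) + 2489775/(-1477 + 1667**2) = -627*(-1/3602963) + 2489775/(-1477 + 2778889) = 627/3602963 + 2489775/2777412 = 627/3602963 + 2489775*(1/2777412) = 627/3602963 + 829925/925804 = 2990769546883/3335637557252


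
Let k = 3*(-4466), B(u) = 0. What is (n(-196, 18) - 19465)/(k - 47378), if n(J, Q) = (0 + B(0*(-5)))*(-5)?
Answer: 19465/60776 ≈ 0.32027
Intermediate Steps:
n(J, Q) = 0 (n(J, Q) = (0 + 0)*(-5) = 0*(-5) = 0)
k = -13398
(n(-196, 18) - 19465)/(k - 47378) = (0 - 19465)/(-13398 - 47378) = -19465/(-60776) = -19465*(-1/60776) = 19465/60776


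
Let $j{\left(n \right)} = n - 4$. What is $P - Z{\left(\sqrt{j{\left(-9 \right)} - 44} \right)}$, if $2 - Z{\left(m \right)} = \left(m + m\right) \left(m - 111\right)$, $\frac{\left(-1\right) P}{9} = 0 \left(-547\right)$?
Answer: $-116 - 222 i \sqrt{57} \approx -116.0 - 1676.1 i$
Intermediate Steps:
$j{\left(n \right)} = -4 + n$ ($j{\left(n \right)} = n - 4 = -4 + n$)
$P = 0$ ($P = - 9 \cdot 0 \left(-547\right) = \left(-9\right) 0 = 0$)
$Z{\left(m \right)} = 2 - 2 m \left(-111 + m\right)$ ($Z{\left(m \right)} = 2 - \left(m + m\right) \left(m - 111\right) = 2 - 2 m \left(-111 + m\right)$)
$P - Z{\left(\sqrt{j{\left(-9 \right)} - 44} \right)} = 0 - \left(2 - 2 \left(\sqrt{\left(-4 - 9\right) - 44}\right)^{2} + 222 \sqrt{\left(-4 - 9\right) - 44}\right) = 0 - \left(2 - 2 \left(\sqrt{-13 - 44}\right)^{2} + 222 \sqrt{-13 - 44}\right) = 0 - \left(2 - 2 \left(\sqrt{-57}\right)^{2} + 222 \sqrt{-57}\right) = 0 - \left(2 - 2 \left(i \sqrt{57}\right)^{2} + 222 i \sqrt{57}\right) = 0 - \left(2 - -114 + 222 i \sqrt{57}\right) = 0 - \left(2 + 114 + 222 i \sqrt{57}\right) = 0 - \left(116 + 222 i \sqrt{57}\right) = -116 - 222 i \sqrt{57}$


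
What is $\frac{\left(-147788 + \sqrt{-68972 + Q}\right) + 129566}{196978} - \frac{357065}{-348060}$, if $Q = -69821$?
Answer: $\frac{6399160025}{6856016268} + \frac{i \sqrt{138793}}{196978} \approx 0.93336 + 0.0018913 i$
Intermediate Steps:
$\frac{\left(-147788 + \sqrt{-68972 + Q}\right) + 129566}{196978} - \frac{357065}{-348060} = \frac{\left(-147788 + \sqrt{-68972 - 69821}\right) + 129566}{196978} - \frac{357065}{-348060} = \left(\left(-147788 + \sqrt{-138793}\right) + 129566\right) \frac{1}{196978} - - \frac{71413}{69612} = \left(\left(-147788 + i \sqrt{138793}\right) + 129566\right) \frac{1}{196978} + \frac{71413}{69612} = \left(-18222 + i \sqrt{138793}\right) \frac{1}{196978} + \frac{71413}{69612} = \left(- \frac{9111}{98489} + \frac{i \sqrt{138793}}{196978}\right) + \frac{71413}{69612} = \frac{6399160025}{6856016268} + \frac{i \sqrt{138793}}{196978}$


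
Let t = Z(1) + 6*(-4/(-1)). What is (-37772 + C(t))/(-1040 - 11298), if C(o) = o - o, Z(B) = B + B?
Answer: 18886/6169 ≈ 3.0614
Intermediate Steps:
Z(B) = 2*B
t = 26 (t = 2*1 + 6*(-4/(-1)) = 2 + 6*(-4*(-1)) = 2 + 6*4 = 2 + 24 = 26)
C(o) = 0
(-37772 + C(t))/(-1040 - 11298) = (-37772 + 0)/(-1040 - 11298) = -37772/(-12338) = -37772*(-1/12338) = 18886/6169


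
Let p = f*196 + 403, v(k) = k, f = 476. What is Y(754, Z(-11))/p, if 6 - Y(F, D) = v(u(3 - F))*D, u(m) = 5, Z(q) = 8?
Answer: -34/93699 ≈ -0.00036286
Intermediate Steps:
Y(F, D) = 6 - 5*D
p = 93699 (p = 476*196 + 403 = 93296 + 403 = 93699)
Y(754, Z(-11))/p = (6 - 5*8)/93699 = (6 - 40)*(1/93699) = -34*1/93699 = -34/93699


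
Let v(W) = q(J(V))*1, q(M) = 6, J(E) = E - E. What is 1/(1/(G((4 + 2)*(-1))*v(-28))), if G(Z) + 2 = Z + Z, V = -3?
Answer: -84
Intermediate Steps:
J(E) = 0
G(Z) = -2 + 2*Z (G(Z) = -2 + (Z + Z) = -2 + 2*Z)
v(W) = 6 (v(W) = 6*1 = 6)
1/(1/(G((4 + 2)*(-1))*v(-28))) = 1/(1/((-2 + 2*((4 + 2)*(-1)))*6)) = 1/((1/6)/(-2 + 2*(6*(-1)))) = 1/((1/6)/(-2 + 2*(-6))) = 1/((1/6)/(-2 - 12)) = 1/((1/6)/(-14)) = 1/(-1/14*1/6) = 1/(-1/84) = -84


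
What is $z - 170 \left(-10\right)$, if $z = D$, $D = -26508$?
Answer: $-24808$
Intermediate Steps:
$z = -26508$
$z - 170 \left(-10\right) = -26508 - 170 \left(-10\right) = -26508 - -1700 = -26508 + 1700 = -24808$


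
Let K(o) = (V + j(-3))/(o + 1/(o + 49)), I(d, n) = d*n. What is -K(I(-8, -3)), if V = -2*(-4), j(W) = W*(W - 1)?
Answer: -1460/1753 ≈ -0.83286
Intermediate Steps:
j(W) = W*(-1 + W)
V = 8
K(o) = 20/(o + 1/(49 + o)) (K(o) = (8 - 3*(-1 - 3))/(o + 1/(o + 49)) = (8 - 3*(-4))/(o + 1/(49 + o)) = (8 + 12)/(o + 1/(49 + o)) = 20/(o + 1/(49 + o)))
-K(I(-8, -3)) = -20*(49 - 8*(-3))/(1 + (-8*(-3))² + 49*(-8*(-3))) = -20*(49 + 24)/(1 + 24² + 49*24) = -20*73/(1 + 576 + 1176) = -20*73/1753 = -1*1460/1753 = -1460/1753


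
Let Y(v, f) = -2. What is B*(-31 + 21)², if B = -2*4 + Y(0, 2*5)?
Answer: -1000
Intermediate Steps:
B = -10 (B = -2*4 - 2 = -8 - 2 = -10)
B*(-31 + 21)² = -10*(-31 + 21)² = -10*(-10)² = -10*100 = -1000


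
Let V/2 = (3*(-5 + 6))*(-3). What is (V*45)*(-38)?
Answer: 30780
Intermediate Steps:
V = -18 (V = 2*((3*(-5 + 6))*(-3)) = 2*((3*1)*(-3)) = 2*(3*(-3)) = 2*(-9) = -18)
(V*45)*(-38) = -18*45*(-38) = -810*(-38) = 30780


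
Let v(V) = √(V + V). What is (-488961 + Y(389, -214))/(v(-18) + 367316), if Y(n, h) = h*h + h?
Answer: -40715050191/33730260973 + 1330137*I/67460521946 ≈ -1.2071 + 1.9717e-5*I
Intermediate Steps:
v(V) = √2*√V (v(V) = √(2*V) = √2*√V)
Y(n, h) = h + h² (Y(n, h) = h² + h = h + h²)
(-488961 + Y(389, -214))/(v(-18) + 367316) = (-488961 - 214*(1 - 214))/(√2*√(-18) + 367316) = (-488961 - 214*(-213))/(√2*(3*I*√2) + 367316) = (-488961 + 45582)/(6*I + 367316) = -443379*(367316 - 6*I)/134921043892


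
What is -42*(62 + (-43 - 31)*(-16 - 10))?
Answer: -83412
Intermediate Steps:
-42*(62 + (-43 - 31)*(-16 - 10)) = -42*(62 - 74*(-26)) = -42*(62 + 1924) = -42*1986 = -83412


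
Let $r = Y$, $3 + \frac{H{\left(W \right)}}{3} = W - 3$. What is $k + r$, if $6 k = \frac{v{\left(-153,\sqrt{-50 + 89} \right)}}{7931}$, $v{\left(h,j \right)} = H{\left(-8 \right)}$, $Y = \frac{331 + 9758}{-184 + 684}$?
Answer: $\frac{11430337}{566500} \approx 20.177$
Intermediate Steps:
$H{\left(W \right)} = -18 + 3 W$ ($H{\left(W \right)} = -9 + 3 \left(W - 3\right) = -9 + 3 \left(-3 + W\right) = -9 + \left(-9 + 3 W\right) = -18 + 3 W$)
$Y = \frac{10089}{500} \approx 20.178$
$r = \frac{10089}{500} \approx 20.178$
$v{\left(h,j \right)} = -42$ ($v{\left(h,j \right)} = -18 + 3 \left(-8\right) = -18 - 24 = -42$)
$k = - \frac{1}{1133}$ ($k = \frac{\left(-42\right) \frac{1}{7931}}{6} = \frac{1}{6} \left(- \frac{6}{1133}\right) = - \frac{1}{1133} \approx -0.00088261$)
$k + r = - \frac{1}{1133} + \frac{10089}{500} = \frac{11430337}{566500}$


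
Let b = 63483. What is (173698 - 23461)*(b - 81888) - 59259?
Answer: -2765171244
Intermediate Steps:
(173698 - 23461)*(b - 81888) - 59259 = (173698 - 23461)*(63483 - 81888) - 59259 = 150237*(-18405) - 59259 = -2765111985 - 59259 = -2765171244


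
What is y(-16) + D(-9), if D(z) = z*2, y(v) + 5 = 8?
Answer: -15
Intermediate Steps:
y(v) = 3 (y(v) = -5 + 8 = 3)
D(z) = 2*z
y(-16) + D(-9) = 3 + 2*(-9) = 3 - 18 = -15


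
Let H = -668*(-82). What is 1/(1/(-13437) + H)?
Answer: 13437/736025111 ≈ 1.8256e-5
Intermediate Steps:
H = 54776
1/(1/(-13437) + H) = 1/(1/(-13437) + 54776) = 1/(-1/13437 + 54776) = 1/(736025111/13437) = 13437/736025111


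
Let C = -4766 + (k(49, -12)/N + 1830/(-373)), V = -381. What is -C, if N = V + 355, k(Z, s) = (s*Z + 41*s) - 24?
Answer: 22928228/4849 ≈ 4728.4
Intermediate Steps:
k(Z, s) = -24 + 41*s + Z*s (k(Z, s) = (Z*s + 41*s) - 24 = (41*s + Z*s) - 24 = -24 + 41*s + Z*s)
N = -26 (N = -381 + 355 = -26)
C = -22928228/4849 (C = -4766 + ((-24 + 41*(-12) + 49*(-12))/(-26) + 1830/(-373)) = -4766 + ((-24 - 492 - 588)*(-1/26) + 1830*(-1/373)) = -4766 + (-1104*(-1/26) - 1830/373) = -4766 + (552/13 - 1830/373) = -4766 + 182106/4849 = -22928228/4849 ≈ -4728.4)
-C = -1*(-22928228/4849) = 22928228/4849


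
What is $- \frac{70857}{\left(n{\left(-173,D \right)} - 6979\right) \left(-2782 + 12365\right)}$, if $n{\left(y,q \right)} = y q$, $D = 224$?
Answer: $\frac{70857}{438240173} \approx 0.00016169$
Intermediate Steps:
$n{\left(y,q \right)} = q y$
$- \frac{70857}{\left(n{\left(-173,D \right)} - 6979\right) \left(-2782 + 12365\right)} = - \frac{70857}{\left(224 \left(-173\right) - 6979\right) \left(-2782 + 12365\right)} = - \frac{70857}{\left(-38752 - 6979\right) 9583} = - \frac{70857}{\left(-45731\right) 9583} = - \frac{70857}{-438240173} = \left(-70857\right) \left(- \frac{1}{438240173}\right) = \frac{70857}{438240173}$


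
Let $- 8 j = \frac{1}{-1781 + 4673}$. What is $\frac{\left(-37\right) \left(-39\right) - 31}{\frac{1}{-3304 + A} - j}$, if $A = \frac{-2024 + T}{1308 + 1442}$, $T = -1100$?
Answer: $- \frac{2249422679424}{413143} \approx -5.4447 \cdot 10^{6}$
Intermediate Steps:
$j = - \frac{1}{23136}$ ($j = - \frac{1}{8 \left(-1781 + 4673\right)} = - \frac{1}{8 \cdot 2892} = \left(- \frac{1}{8}\right) \frac{1}{2892} = - \frac{1}{23136} \approx -4.3223 \cdot 10^{-5}$)
$A = - \frac{142}{125}$ ($A = \frac{-2024 - 1100}{1308 + 1442} = - \frac{3124}{2750} = \left(-3124\right) \frac{1}{2750} = - \frac{142}{125} \approx -1.136$)
$\frac{\left(-37\right) \left(-39\right) - 31}{\frac{1}{-3304 + A} - j} = \frac{\left(-37\right) \left(-39\right) - 31}{\frac{1}{-3304 - \frac{142}{125}} - - \frac{1}{23136}} = \frac{1443 - 31}{\frac{1}{- \frac{413142}{125}} + \frac{1}{23136}} = \frac{1412}{- \frac{125}{413142} + \frac{1}{23136}} = \frac{1412}{- \frac{413143}{1593075552}} = 1412 \left(- \frac{1593075552}{413143}\right) = - \frac{2249422679424}{413143}$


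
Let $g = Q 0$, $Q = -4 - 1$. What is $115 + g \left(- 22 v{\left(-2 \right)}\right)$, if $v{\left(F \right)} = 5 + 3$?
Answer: $115$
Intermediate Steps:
$Q = -5$
$g = 0$ ($g = \left(-5\right) 0 = 0$)
$v{\left(F \right)} = 8$
$115 + g \left(- 22 v{\left(-2 \right)}\right) = 115 + 0 \left(\left(-22\right) 8\right) = 115 + 0 \left(-176\right) = 115 + 0 = 115$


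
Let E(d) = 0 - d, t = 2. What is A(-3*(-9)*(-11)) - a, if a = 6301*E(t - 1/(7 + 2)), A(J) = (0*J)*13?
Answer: 107117/9 ≈ 11902.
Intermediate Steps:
A(J) = 0 (A(J) = 0*13 = 0)
E(d) = -d
a = -107117/9 (a = 6301*(-(2 - 1/(7 + 2))) = 6301*(-(2 - 1/9)) = 6301*(-1*17/9) = 6301*(-17/9) = -107117/9 ≈ -11902.)
A(-3*(-9)*(-11)) - a = 0 - 1*(-107117/9) = 0 + 107117/9 = 107117/9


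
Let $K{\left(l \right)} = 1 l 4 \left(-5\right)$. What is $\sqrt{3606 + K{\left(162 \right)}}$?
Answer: $\sqrt{366} \approx 19.131$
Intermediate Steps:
$K{\left(l \right)} = - 20 l$ ($K{\left(l \right)} = 1 \cdot 4 l \left(-5\right) = 4 l \left(-5\right) = - 20 l$)
$\sqrt{3606 + K{\left(162 \right)}} = \sqrt{3606 - 3240} = \sqrt{366}$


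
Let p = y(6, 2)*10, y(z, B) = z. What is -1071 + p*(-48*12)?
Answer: -35631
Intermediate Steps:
p = 60 (p = 6*10 = 60)
-1071 + p*(-48*12) = -1071 + 60*(-48*12) = -1071 + 60*(-576) = -1071 - 34560 = -35631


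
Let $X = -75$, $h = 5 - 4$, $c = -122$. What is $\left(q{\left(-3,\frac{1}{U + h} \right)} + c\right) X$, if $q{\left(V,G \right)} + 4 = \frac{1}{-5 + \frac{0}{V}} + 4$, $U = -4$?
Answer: $9165$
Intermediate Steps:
$h = 1$
$q{\left(V,G \right)} = - \frac{1}{5}$ ($q{\left(V,G \right)} = -4 + \left(\frac{1}{-5 + \frac{0}{V}} + 4\right) = -4 + \left(\frac{1}{-5 + 0} + 4\right) = -4 + \left(\frac{1}{-5} + 4\right) = -4 + \left(- \frac{1}{5} + 4\right) = -4 + \frac{19}{5} = - \frac{1}{5}$)
$\left(q{\left(-3,\frac{1}{U + h} \right)} + c\right) X = \left(- \frac{1}{5} - 122\right) \left(-75\right) = \left(- \frac{611}{5}\right) \left(-75\right) = 9165$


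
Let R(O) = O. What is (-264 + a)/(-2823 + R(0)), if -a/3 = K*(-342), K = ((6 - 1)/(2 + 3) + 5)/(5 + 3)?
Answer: -337/1882 ≈ -0.17906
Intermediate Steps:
K = ¾ (K = (5/5 + 5)/8 = (5*(⅕) + 5)*(⅛) = (1 + 5)*(⅛) = 6*(⅛) = ¾ ≈ 0.75000)
a = 1539/2 (a = -9*(-342)/4 = -3*(-513/2) = 1539/2 ≈ 769.50)
(-264 + a)/(-2823 + R(0)) = (-264 + 1539/2)/(-2823 + 0) = (1011/2)/(-2823) = (1011/2)*(-1/2823) = -337/1882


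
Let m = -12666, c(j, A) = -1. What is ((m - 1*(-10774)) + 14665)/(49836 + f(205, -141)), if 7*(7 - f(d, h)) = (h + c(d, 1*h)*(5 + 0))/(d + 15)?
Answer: 9835210/38379183 ≈ 0.25626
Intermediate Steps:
f(d, h) = 7 - (-5 + h)/(7*(15 + d)) (f(d, h) = 7 - (h - (5 + 0))/(7*(d + 15)) = 7 - (h - 1*5)/(7*(15 + d)) = 7 - (h - 5)/(7*(15 + d)) = 7 - (-5 + h)/(7*(15 + d)))
((m - 1*(-10774)) + 14665)/(49836 + f(205, -141)) = ((-12666 - 1*(-10774)) + 14665)/(49836 + (740 - 1*(-141) + 49*205)/(7*(15 + 205))) = ((-12666 + 10774) + 14665)/(49836 + (1/7)*(740 + 141 + 10045)/220) = (-1892 + 14665)/(49836 + (1/7)*(1/220)*10926) = 12773/(49836 + 5463/770) = 12773/(38379183/770) = 12773*(770/38379183) = 9835210/38379183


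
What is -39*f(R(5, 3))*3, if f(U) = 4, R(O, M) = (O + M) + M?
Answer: -468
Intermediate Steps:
R(O, M) = O + 2*M (R(O, M) = (M + O) + M = O + 2*M)
-39*f(R(5, 3))*3 = -39*4*3 = -156*3 = -468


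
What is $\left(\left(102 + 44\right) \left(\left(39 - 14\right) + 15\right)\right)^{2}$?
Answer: $34105600$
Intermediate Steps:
$\left(\left(102 + 44\right) \left(\left(39 - 14\right) + 15\right)\right)^{2} = \left(146 \left(\left(39 - 14\right) + 15\right)\right)^{2} = \left(146 \left(25 + 15\right)\right)^{2} = \left(146 \cdot 40\right)^{2} = 5840^{2} = 34105600$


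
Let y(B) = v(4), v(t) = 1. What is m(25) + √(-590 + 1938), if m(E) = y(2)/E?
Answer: 1/25 + 2*√337 ≈ 36.755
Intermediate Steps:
y(B) = 1
m(E) = 1/E
m(25) + √(-590 + 1938) = 1/25 + √(-590 + 1938) = 1/25 + √1348 = 1/25 + 2*√337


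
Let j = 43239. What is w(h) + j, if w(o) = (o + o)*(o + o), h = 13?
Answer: 43915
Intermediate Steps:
w(o) = 4*o**2 (w(o) = (2*o)*(2*o) = 4*o**2)
w(h) + j = 4*13**2 + 43239 = 4*169 + 43239 = 676 + 43239 = 43915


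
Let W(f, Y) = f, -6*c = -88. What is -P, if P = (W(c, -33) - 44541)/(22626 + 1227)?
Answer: 133579/71559 ≈ 1.8667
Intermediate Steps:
c = 44/3 (c = -⅙*(-88) = 44/3 ≈ 14.667)
P = -133579/71559 (P = (44/3 - 44541)/(22626 + 1227) = -133579/3/23853 = -133579/3*1/23853 = -133579/71559 ≈ -1.8667)
-P = -1*(-133579/71559) = 133579/71559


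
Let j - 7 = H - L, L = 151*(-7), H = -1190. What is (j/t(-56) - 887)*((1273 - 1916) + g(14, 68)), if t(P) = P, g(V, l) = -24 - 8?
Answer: 2388825/4 ≈ 5.9721e+5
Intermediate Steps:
L = -1057
g(V, l) = -32
j = -126 (j = 7 + (-1190 - 1*(-1057)) = 7 + (-1190 + 1057) = 7 - 133 = -126)
(j/t(-56) - 887)*((1273 - 1916) + g(14, 68)) = (-126/(-56) - 887)*((1273 - 1916) - 32) = (-126*(-1/56) - 887)*(-643 - 32) = (9/4 - 887)*(-675) = -3539/4*(-675) = 2388825/4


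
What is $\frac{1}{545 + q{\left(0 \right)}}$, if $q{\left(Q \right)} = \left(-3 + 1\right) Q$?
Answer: $\frac{1}{545} \approx 0.0018349$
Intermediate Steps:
$q{\left(Q \right)} = - 2 Q$
$\frac{1}{545 + q{\left(0 \right)}} = \frac{1}{545 - 0} = \frac{1}{545 + 0} = \frac{1}{545}$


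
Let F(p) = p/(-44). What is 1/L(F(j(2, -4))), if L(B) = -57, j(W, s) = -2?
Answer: -1/57 ≈ -0.017544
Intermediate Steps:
F(p) = -p/44 (F(p) = p*(-1/44) = -p/44)
1/L(F(j(2, -4))) = 1/(-57) = -1/57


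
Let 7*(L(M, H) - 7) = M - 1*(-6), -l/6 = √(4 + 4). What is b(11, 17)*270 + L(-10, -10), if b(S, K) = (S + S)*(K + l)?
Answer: 706905/7 - 71280*√2 ≈ 181.29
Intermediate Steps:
l = -12*√2 (l = -6*√(4 + 4) = -12*√2 ≈ -16.971)
L(M, H) = 55/7 + M/7 (L(M, H) = 7 + (M - 1*(-6))/7 = 7 + (M + 6)/7 = 7 + (6 + M)/7 = 7 + (6/7 + M/7) = 55/7 + M/7)
b(S, K) = 2*S*(K - 12*√2) (b(S, K) = (S + S)*(K - 12*√2) = (2*S)*(K - 12*√2) = 2*S*(K - 12*√2))
b(11, 17)*270 + L(-10, -10) = (2*11*(17 - 12*√2))*270 + (55/7 + (⅐)*(-10)) = (374 - 264*√2)*270 + (55/7 - 10/7) = (100980 - 71280*√2) + 45/7 = 706905/7 - 71280*√2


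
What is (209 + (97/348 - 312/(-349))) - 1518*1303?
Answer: -240200943311/121452 ≈ -1.9777e+6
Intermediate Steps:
(209 + (97/348 - 312/(-349))) - 1518*1303 = (209 + (97*(1/348) - 312*(-1/349))) - 1977954 = (209 + (97/348 + 312/349)) - 1977954 = (209 + 142429/121452) - 1977954 = 25525897/121452 - 1977954 = -240200943311/121452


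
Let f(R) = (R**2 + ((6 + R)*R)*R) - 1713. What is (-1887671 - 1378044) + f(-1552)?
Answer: -3724715108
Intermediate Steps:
f(R) = -1713 + R**2 + R**2*(6 + R) (f(R) = (R**2 + (R*(6 + R))*R) - 1713 = (R**2 + R**2*(6 + R)) - 1713 = -1713 + R**2 + R**2*(6 + R))
(-1887671 - 1378044) + f(-1552) = (-1887671 - 1378044) + (-1713 + (-1552)**3 + 7*(-1552)**2) = -3265715 + (-1713 - 3738308608 + 7*2408704) = -3265715 + (-1713 - 3738308608 + 16860928) = -3265715 - 3721449393 = -3724715108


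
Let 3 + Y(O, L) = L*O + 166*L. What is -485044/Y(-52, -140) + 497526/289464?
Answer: 1454360627/45301116 ≈ 32.104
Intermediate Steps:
Y(O, L) = -3 + 166*L + L*O (Y(O, L) = -3 + (L*O + 166*L) = -3 + (166*L + L*O) = -3 + 166*L + L*O)
-485044/Y(-52, -140) + 497526/289464 = -485044/(-3 + 166*(-140) - 140*(-52)) + 497526/289464 = -485044/(-3 - 23240 + 7280) + 497526*(1/289464) = -485044/(-15963) + 82921/48244 = -485044*(-1/15963) + 82921/48244 = 28532/939 + 82921/48244 = 1454360627/45301116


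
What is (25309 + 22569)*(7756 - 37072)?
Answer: -1403591448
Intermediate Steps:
(25309 + 22569)*(7756 - 37072) = 47878*(-29316) = -1403591448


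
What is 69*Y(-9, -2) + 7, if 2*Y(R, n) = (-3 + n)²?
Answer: 1739/2 ≈ 869.50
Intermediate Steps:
Y(R, n) = (-3 + n)²/2
69*Y(-9, -2) + 7 = 69*((-3 - 2)²/2) + 7 = 69*((½)*(-5)²) + 7 = 69*((½)*25) + 7 = 69*(25/2) + 7 = 1725/2 + 7 = 1739/2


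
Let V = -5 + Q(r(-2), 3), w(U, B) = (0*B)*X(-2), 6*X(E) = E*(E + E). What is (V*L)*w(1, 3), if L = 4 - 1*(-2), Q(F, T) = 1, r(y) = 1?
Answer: 0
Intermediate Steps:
X(E) = E²/3 (X(E) = (E*(E + E))/6 = (E*(2*E))/6 = (2*E²)/6 = E²/3)
w(U, B) = 0 (w(U, B) = (0*B)*((⅓)*(-2)²) = 0*((⅓)*4) = 0*(4/3) = 0)
L = 6 (L = 4 + 2 = 6)
V = -4 (V = -5 + 1 = -4)
(V*L)*w(1, 3) = -4*6*0 = -24*0 = 0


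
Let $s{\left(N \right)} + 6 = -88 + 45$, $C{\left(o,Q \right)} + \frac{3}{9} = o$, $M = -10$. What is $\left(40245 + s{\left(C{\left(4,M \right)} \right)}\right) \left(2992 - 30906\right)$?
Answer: $-1122031144$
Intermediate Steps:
$C{\left(o,Q \right)} = - \frac{1}{3} + o$
$s{\left(N \right)} = -49$ ($s{\left(N \right)} = -6 + \left(-88 + 45\right) = -6 - 43 = -49$)
$\left(40245 + s{\left(C{\left(4,M \right)} \right)}\right) \left(2992 - 30906\right) = \left(40245 - 49\right) \left(2992 - 30906\right) = 40196 \left(-27914\right) = -1122031144$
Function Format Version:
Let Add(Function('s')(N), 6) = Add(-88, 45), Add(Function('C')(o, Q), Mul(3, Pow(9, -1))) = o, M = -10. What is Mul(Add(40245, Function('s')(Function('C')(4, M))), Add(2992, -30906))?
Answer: -1122031144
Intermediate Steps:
Function('C')(o, Q) = Add(Rational(-1, 3), o)
Function('s')(N) = -49 (Function('s')(N) = Add(-6, Add(-88, 45)) = Add(-6, -43) = -49)
Mul(Add(40245, Function('s')(Function('C')(4, M))), Add(2992, -30906)) = Mul(Add(40245, -49), Add(2992, -30906)) = Mul(40196, -27914) = -1122031144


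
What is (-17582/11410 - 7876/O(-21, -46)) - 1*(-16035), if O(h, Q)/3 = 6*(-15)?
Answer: 2474207126/154035 ≈ 16063.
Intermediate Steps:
O(h, Q) = -270 (O(h, Q) = 3*(6*(-15)) = 3*(-90) = -270)
(-17582/11410 - 7876/O(-21, -46)) - 1*(-16035) = (-17582/11410 - 7876/(-270)) - 1*(-16035) = (-17582*1/11410 - 7876*(-1/270)) + 16035 = (-8791/5705 + 3938/135) + 16035 = 4255901/154035 + 16035 = 2474207126/154035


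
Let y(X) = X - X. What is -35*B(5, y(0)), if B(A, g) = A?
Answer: -175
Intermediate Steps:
y(X) = 0
-35*B(5, y(0)) = -35*5 = -175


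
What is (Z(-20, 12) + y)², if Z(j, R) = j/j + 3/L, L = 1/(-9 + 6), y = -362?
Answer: 136900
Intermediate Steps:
L = -⅓ (L = 1/(-3) = -⅓ ≈ -0.33333)
Z(j, R) = -8 (Z(j, R) = j/j + 3/(-⅓) = 1 + 3*(-3) = 1 - 9 = -8)
(Z(-20, 12) + y)² = (-8 - 362)² = (-370)² = 136900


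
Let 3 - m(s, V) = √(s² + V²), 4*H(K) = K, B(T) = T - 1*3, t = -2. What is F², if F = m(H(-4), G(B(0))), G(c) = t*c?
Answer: (3 - √37)² ≈ 9.5034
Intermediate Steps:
B(T) = -3 + T (B(T) = T - 3 = -3 + T)
H(K) = K/4
G(c) = -2*c
m(s, V) = 3 - √(V² + s²) (m(s, V) = 3 - √(s² + V²) = 3 - √(V² + s²))
F = 3 - √37 (F = 3 - √((-2*(-3 + 0))² + ((¼)*(-4))²) = 3 - √((-2*(-3))² + (-1)²) = 3 - √(6² + 1) = 3 - √(36 + 1) = 3 - √37 ≈ -3.0828)
F² = (3 - √37)²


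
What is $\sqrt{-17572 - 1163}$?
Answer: $i \sqrt{18735} \approx 136.88 i$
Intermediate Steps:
$\sqrt{-17572 - 1163} = \sqrt{-18735} = i \sqrt{18735}$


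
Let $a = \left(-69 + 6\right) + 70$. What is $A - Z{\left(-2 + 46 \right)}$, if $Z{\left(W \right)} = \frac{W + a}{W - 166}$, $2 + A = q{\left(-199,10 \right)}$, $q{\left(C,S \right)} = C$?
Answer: $- \frac{24471}{122} \approx -200.58$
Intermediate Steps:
$a = 7$ ($a = -63 + 70 = 7$)
$A = -201$ ($A = -2 - 199 = -201$)
$Z{\left(W \right)} = \frac{7 + W}{-166 + W}$ ($Z{\left(W \right)} = \frac{W + 7}{W - 166} = \frac{7 + W}{-166 + W}$)
$A - Z{\left(-2 + 46 \right)} = -201 - \frac{7 + \left(-2 + 46\right)}{-166 + \left(-2 + 46\right)} = -201 - \frac{7 + 44}{-166 + 44} = -201 - \frac{1}{-122} \cdot 51 = -201 - \left(- \frac{1}{122}\right) 51 = -201 - - \frac{51}{122} = -201 + \frac{51}{122} = - \frac{24471}{122}$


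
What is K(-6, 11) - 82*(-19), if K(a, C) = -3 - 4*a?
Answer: 1579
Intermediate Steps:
K(-6, 11) - 82*(-19) = (-3 - 4*(-6)) - 82*(-19) = (-3 + 24) + 1558 = 21 + 1558 = 1579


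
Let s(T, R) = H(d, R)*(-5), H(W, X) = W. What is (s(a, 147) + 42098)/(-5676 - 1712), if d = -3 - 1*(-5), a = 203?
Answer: -10522/1847 ≈ -5.6968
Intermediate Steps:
d = 2 (d = -3 + 5 = 2)
s(T, R) = -10 (s(T, R) = 2*(-5) = -10)
(s(a, 147) + 42098)/(-5676 - 1712) = (-10 + 42098)/(-5676 - 1712) = 42088/(-7388) = 42088*(-1/7388) = -10522/1847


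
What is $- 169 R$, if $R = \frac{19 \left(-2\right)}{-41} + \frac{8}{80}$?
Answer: $- \frac{71149}{410} \approx -173.53$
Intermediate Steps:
$R = \frac{421}{410}$ ($R = \left(-38\right) \left(- \frac{1}{41}\right) + 8 \cdot \frac{1}{80} = \frac{38}{41} + \frac{1}{10} = \frac{421}{410} \approx 1.0268$)
$- 169 R = \left(-169\right) \frac{421}{410} = - \frac{71149}{410}$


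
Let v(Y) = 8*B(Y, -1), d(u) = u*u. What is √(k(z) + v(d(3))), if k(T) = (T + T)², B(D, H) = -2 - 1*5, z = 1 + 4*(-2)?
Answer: 2*√35 ≈ 11.832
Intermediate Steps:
d(u) = u²
z = -7 (z = 1 - 8 = -7)
B(D, H) = -7 (B(D, H) = -2 - 5 = -7)
v(Y) = -56 (v(Y) = 8*(-7) = -56)
k(T) = 4*T² (k(T) = (2*T)² = 4*T²)
√(k(z) + v(d(3))) = √(4*(-7)² - 56) = √(4*49 - 56) = √(196 - 56) = √140 = 2*√35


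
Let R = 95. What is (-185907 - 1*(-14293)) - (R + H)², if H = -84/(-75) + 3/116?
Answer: -1521016005329/8410000 ≈ -1.8086e+5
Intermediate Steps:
H = 3323/2900 (H = -84*(-1/75) + 3*(1/116) = 28/25 + 3/116 = 3323/2900 ≈ 1.1459)
(-185907 - 1*(-14293)) - (R + H)² = (-185907 - 1*(-14293)) - (95 + 3323/2900)² = (-185907 + 14293) - (278823/2900)² = -171614 - 1*77742265329/8410000 = -171614 - 77742265329/8410000 = -1521016005329/8410000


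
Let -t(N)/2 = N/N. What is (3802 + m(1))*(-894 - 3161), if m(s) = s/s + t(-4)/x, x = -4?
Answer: -30846385/2 ≈ -1.5423e+7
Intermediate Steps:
t(N) = -2 (t(N) = -2*N/N = -2*1 = -2)
m(s) = 3/2 (m(s) = s/s - 2/(-4) = 1 - 2*(-¼) = 1 + ½ = 3/2)
(3802 + m(1))*(-894 - 3161) = (3802 + 3/2)*(-894 - 3161) = (7607/2)*(-4055) = -30846385/2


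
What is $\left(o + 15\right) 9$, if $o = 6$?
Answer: $189$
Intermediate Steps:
$\left(o + 15\right) 9 = \left(6 + 15\right) 9 = 21 \cdot 9 = 189$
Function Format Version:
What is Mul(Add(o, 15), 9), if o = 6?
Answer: 189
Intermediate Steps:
Mul(Add(o, 15), 9) = Mul(Add(6, 15), 9) = Mul(21, 9) = 189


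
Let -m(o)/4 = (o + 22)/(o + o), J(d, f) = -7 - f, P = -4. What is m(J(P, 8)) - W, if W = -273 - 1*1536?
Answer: 27149/15 ≈ 1809.9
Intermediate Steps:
W = -1809 (W = -273 - 1536 = -1809)
m(o) = -2*(22 + o)/o (m(o) = -4*(o + 22)/(o + o) = -4*(22 + o)/(2*o) = -4*(22 + o)*1/(2*o) = -2*(22 + o)/o)
m(J(P, 8)) - W = (-2 - 44/(-7 - 1*8)) - 1*(-1809) = (-2 - 44/(-7 - 8)) + 1809 = (-2 - 44/(-15)) + 1809 = (-2 - 44*(-1/15)) + 1809 = (-2 + 44/15) + 1809 = 14/15 + 1809 = 27149/15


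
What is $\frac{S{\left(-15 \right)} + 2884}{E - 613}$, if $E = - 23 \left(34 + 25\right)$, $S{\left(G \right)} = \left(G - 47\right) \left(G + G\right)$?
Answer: $- \frac{2372}{985} \approx -2.4081$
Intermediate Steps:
$S{\left(G \right)} = 2 G \left(-47 + G\right)$ ($S{\left(G \right)} = \left(-47 + G\right) 2 G = 2 G \left(-47 + G\right)$)
$E = -1357$ ($E = \left(-23\right) 59 = -1357$)
$\frac{S{\left(-15 \right)} + 2884}{E - 613} = \frac{2 \left(-15\right) \left(-47 - 15\right) + 2884}{-1357 - 613} = \frac{2 \left(-15\right) \left(-62\right) + 2884}{-1970} = \left(1860 + 2884\right) \left(- \frac{1}{1970}\right) = 4744 \left(- \frac{1}{1970}\right) = - \frac{2372}{985}$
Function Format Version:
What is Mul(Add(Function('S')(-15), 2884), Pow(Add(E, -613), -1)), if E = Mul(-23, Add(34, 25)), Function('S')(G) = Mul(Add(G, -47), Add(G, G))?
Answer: Rational(-2372, 985) ≈ -2.4081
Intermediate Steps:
Function('S')(G) = Mul(2, G, Add(-47, G)) (Function('S')(G) = Mul(Add(-47, G), Mul(2, G)) = Mul(2, G, Add(-47, G)))
E = -1357 (E = Mul(-23, 59) = -1357)
Mul(Add(Function('S')(-15), 2884), Pow(Add(E, -613), -1)) = Mul(Add(Mul(2, -15, Add(-47, -15)), 2884), Pow(Add(-1357, -613), -1)) = Mul(Add(Mul(2, -15, -62), 2884), Pow(-1970, -1)) = Mul(Add(1860, 2884), Rational(-1, 1970)) = Mul(4744, Rational(-1, 1970)) = Rational(-2372, 985)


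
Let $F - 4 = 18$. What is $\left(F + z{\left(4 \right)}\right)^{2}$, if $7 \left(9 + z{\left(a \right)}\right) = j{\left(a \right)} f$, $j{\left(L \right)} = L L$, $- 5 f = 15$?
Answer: $\frac{1849}{49} \approx 37.735$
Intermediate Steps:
$f = -3$ ($f = \left(- \frac{1}{5}\right) 15 = -3$)
$j{\left(L \right)} = L^{2}$
$F = 22$ ($F = 4 + 18 = 22$)
$z{\left(a \right)} = -9 - \frac{3 a^{2}}{7}$ ($z{\left(a \right)} = -9 + \frac{a^{2} \left(-3\right)}{7} = -9 + \frac{\left(-3\right) a^{2}}{7} = -9 - \frac{3 a^{2}}{7}$)
$\left(F + z{\left(4 \right)}\right)^{2} = \left(22 - \left(9 + \frac{3 \cdot 4^{2}}{7}\right)\right)^{2} = \left(22 - \frac{111}{7}\right)^{2} = \left(\frac{43}{7}\right)^{2} = \frac{1849}{49}$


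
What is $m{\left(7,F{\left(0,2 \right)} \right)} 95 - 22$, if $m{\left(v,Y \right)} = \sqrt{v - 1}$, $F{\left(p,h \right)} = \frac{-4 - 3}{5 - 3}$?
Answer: $-22 + 95 \sqrt{6} \approx 210.7$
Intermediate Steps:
$F{\left(p,h \right)} = - \frac{7}{2}$
$m{\left(v,Y \right)} = \sqrt{-1 + v}$
$m{\left(7,F{\left(0,2 \right)} \right)} 95 - 22 = \sqrt{-1 + 7} \cdot 95 - 22 = \sqrt{6} \cdot 95 - 22 = 95 \sqrt{6} - 22 = -22 + 95 \sqrt{6}$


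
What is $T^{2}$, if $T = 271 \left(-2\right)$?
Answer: $293764$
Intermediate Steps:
$T = -542$
$T^{2} = \left(-542\right)^{2} = 293764$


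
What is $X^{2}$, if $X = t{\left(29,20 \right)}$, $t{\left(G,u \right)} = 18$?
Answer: $324$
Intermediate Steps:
$X = 18$
$X^{2} = 18^{2} = 324$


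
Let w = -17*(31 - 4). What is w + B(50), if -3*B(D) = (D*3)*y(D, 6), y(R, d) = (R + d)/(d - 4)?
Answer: -1859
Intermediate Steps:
y(R, d) = (R + d)/(-4 + d)
w = -459 (w = -17*27 = -459)
B(D) = -D*(3 + D/2) (B(D) = -D*3*(D + 6)/(-4 + 6)/3 = -3*D*(6 + D)/2/3 = -3*D*(3 + D/2)/3 = -D*(3 + D/2))
w + B(50) = -459 - ½*50*(6 + 50) = -459 - ½*50*56 = -459 - 1400 = -1859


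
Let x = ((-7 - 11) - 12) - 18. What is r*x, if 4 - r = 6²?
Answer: 1536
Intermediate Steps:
r = -32 (r = 4 - 1*6² = 4 - 1*36 = 4 - 36 = -32)
x = -48 (x = (-18 - 12) - 18 = -30 - 18 = -48)
r*x = -32*(-48) = 1536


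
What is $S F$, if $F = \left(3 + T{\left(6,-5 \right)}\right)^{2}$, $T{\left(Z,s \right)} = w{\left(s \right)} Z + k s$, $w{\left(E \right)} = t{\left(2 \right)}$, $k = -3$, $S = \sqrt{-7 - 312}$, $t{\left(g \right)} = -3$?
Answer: $0$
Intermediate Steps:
$S = i \sqrt{319}$ ($S = \sqrt{-319} = i \sqrt{319} \approx 17.861 i$)
$w{\left(E \right)} = -3$
$T{\left(Z,s \right)} = - 3 Z - 3 s$
$F = 0$ ($F = \left(3 - 3\right)^{2} = 0^{2} = 0$)
$S F = i \sqrt{319} \cdot 0 = 0$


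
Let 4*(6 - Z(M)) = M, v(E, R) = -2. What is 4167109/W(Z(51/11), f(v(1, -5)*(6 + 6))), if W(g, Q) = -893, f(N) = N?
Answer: -4167109/893 ≈ -4666.4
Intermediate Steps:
Z(M) = 6 - M/4
4167109/W(Z(51/11), f(v(1, -5)*(6 + 6))) = 4167109/(-893) = 4167109*(-1/893) = -4167109/893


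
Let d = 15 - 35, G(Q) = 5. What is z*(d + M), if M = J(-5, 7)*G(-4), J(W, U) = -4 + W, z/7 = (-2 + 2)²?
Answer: 0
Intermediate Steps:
z = 0 (z = 7*(-2 + 2)² = 7*0² = 7*0 = 0)
d = -20
M = -45 (M = (-4 - 5)*5 = -9*5 = -45)
z*(d + M) = 0*(-20 - 45) = 0*(-65) = 0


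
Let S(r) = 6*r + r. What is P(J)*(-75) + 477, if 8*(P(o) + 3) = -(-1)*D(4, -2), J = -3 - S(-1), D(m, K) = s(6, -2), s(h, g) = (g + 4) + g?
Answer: 702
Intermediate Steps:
s(h, g) = 4 + 2*g (s(h, g) = (4 + g) + g = 4 + 2*g)
S(r) = 7*r
D(m, K) = 0 (D(m, K) = 4 + 2*(-2) = 4 - 4 = 0)
J = 4 (J = -3 - 7*(-1) = -3 - 1*(-7) = -3 + 7 = 4)
P(o) = -3 (P(o) = -3 + (-(-1)*0)/8 = -3 + (-1*0)/8 = -3 + (1/8)*0 = -3 + 0 = -3)
P(J)*(-75) + 477 = -3*(-75) + 477 = 225 + 477 = 702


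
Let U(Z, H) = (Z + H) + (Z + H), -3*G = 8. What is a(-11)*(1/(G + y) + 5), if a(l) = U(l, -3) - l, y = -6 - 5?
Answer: -3434/41 ≈ -83.756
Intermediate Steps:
G = -8/3 (G = -⅓*8 = -8/3 ≈ -2.6667)
y = -11
U(Z, H) = 2*H + 2*Z (U(Z, H) = (H + Z) + (H + Z) = 2*H + 2*Z)
a(l) = -6 + l (a(l) = (2*(-3) + 2*l) - l = (-6 + 2*l) - l = -6 + l)
a(-11)*(1/(G + y) + 5) = (-6 - 11)*(1/(-8/3 - 11) + 5) = -17*(1/(-41/3) + 5) = -17*(-3/41 + 5) = -17*202/41 = -3434/41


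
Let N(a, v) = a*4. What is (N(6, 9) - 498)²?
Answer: 224676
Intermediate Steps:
N(a, v) = 4*a
(N(6, 9) - 498)² = (4*6 - 498)² = (24 - 498)² = (-474)² = 224676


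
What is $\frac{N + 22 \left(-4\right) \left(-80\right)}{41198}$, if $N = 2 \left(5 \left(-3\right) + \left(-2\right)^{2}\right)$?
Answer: $\frac{3509}{20599} \approx 0.17035$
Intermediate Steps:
$N = -22$ ($N = 2 \left(-15 + 4\right) = 2 \left(-11\right) = -22$)
$\frac{N + 22 \left(-4\right) \left(-80\right)}{41198} = \frac{-22 + 22 \left(-4\right) \left(-80\right)}{41198} = \left(-22 - -7040\right) \frac{1}{41198} = \left(-22 + 7040\right) \frac{1}{41198} = 7018 \cdot \frac{1}{41198} = \frac{3509}{20599}$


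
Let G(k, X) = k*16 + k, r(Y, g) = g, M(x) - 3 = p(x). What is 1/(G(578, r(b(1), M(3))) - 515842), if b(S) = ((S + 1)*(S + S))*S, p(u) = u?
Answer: -1/506016 ≈ -1.9762e-6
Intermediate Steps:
b(S) = 2*S²*(1 + S) (b(S) = ((1 + S)*(2*S))*S = (2*S*(1 + S))*S = 2*S²*(1 + S))
M(x) = 3 + x
G(k, X) = 17*k (G(k, X) = 16*k + k = 17*k)
1/(G(578, r(b(1), M(3))) - 515842) = 1/(17*578 - 515842) = 1/(9826 - 515842) = 1/(-506016) = -1/506016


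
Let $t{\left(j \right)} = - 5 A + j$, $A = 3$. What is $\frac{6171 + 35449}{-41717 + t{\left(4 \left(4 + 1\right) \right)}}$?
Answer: $- \frac{10405}{10428} \approx -0.99779$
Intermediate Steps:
$t{\left(j \right)} = -15 + j$ ($t{\left(j \right)} = \left(-5\right) 3 + j = -15 + j$)
$\frac{6171 + 35449}{-41717 + t{\left(4 \left(4 + 1\right) \right)}} = \frac{6171 + 35449}{-41717 - \left(15 - 4 \left(4 + 1\right)\right)} = \frac{41620}{-41717 + \left(-15 + 4 \cdot 5\right)} = \frac{41620}{-41717 + \left(-15 + 20\right)} = \frac{41620}{-41717 + 5} = \frac{41620}{-41712} = 41620 \left(- \frac{1}{41712}\right) = - \frac{10405}{10428}$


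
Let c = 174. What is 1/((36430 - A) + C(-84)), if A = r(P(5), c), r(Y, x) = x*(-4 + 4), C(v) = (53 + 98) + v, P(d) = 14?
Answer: 1/36497 ≈ 2.7400e-5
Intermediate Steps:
C(v) = 151 + v
r(Y, x) = 0 (r(Y, x) = x*0 = 0)
A = 0
1/((36430 - A) + C(-84)) = 1/((36430 - 1*0) + (151 - 84)) = 1/((36430 + 0) + 67) = 1/(36430 + 67) = 1/36497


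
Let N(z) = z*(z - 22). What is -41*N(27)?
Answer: -5535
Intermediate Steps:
N(z) = z*(-22 + z)
-41*N(27) = -1107*(-22 + 27) = -1107*5 = -41*135 = -5535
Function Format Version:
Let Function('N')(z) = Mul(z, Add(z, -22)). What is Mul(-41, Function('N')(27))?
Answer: -5535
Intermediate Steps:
Function('N')(z) = Mul(z, Add(-22, z))
Mul(-41, Function('N')(27)) = Mul(-41, Mul(27, Add(-22, 27))) = Mul(-41, Mul(27, 5)) = Mul(-41, 135) = -5535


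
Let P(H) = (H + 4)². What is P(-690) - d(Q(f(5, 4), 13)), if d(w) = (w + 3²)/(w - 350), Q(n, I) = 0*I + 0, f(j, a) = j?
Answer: 164708609/350 ≈ 4.7060e+5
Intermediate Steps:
Q(n, I) = 0 (Q(n, I) = 0 + 0 = 0)
P(H) = (4 + H)²
d(w) = (9 + w)/(-350 + w) (d(w) = (w + 9)/(-350 + w) = (9 + w)/(-350 + w))
P(-690) - d(Q(f(5, 4), 13)) = (4 - 690)² - (9 + 0)/(-350 + 0) = (-686)² - 9/(-350) = 470596 - (-1)*9/350 = 470596 - 1*(-9/350) = 470596 + 9/350 = 164708609/350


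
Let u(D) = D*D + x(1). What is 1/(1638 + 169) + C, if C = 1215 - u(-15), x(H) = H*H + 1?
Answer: 1785317/1807 ≈ 988.00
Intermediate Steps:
x(H) = 1 + H**2 (x(H) = H**2 + 1 = 1 + H**2)
u(D) = 2 + D**2 (u(D) = D*D + (1 + 1**2) = D**2 + (1 + 1) = D**2 + 2 = 2 + D**2)
C = 988 (C = 1215 - (2 + (-15)**2) = 1215 - (2 + 225) = 1215 - 1*227 = 1215 - 227 = 988)
1/(1638 + 169) + C = 1/(1638 + 169) + 988 = 1/1807 + 988 = 1785317/1807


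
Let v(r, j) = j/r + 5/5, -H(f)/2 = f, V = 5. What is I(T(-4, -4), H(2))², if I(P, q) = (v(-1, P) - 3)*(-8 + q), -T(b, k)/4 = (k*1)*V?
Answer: 968256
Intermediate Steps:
H(f) = -2*f
v(r, j) = 1 + j/r (v(r, j) = j/r + 5*(⅕) = j/r + 1 = 1 + j/r)
T(b, k) = -20*k (T(b, k) = -4*k*1*5 = -4*k*5 = -20*k)
I(P, q) = (-8 + q)*(-2 - P) (I(P, q) = ((P - 1)/(-1) - 3)*(-8 + q) = (-(-1 + P) - 3)*(-8 + q) = ((1 - P) - 3)*(-8 + q) = (-2 - P)*(-8 + q) = (-8 + q)*(-2 - P))
I(T(-4, -4), H(2))² = (16 - (-4)*2 + 8*(-20*(-4)) - (-20*(-4))*(-2*2))² = (16 - 2*(-4) + 8*80 - 1*80*(-4))² = (16 + 8 + 640 + 320)² = 984² = 968256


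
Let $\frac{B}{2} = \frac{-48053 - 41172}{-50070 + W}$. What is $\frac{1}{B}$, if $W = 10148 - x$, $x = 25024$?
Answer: $\frac{32473}{89225} \approx 0.36395$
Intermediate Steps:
$W = -14876$ ($W = 10148 - 25024 = -14876$)
$B = \frac{89225}{32473}$ ($B = 2 \frac{-48053 - 41172}{-50070 - 14876} = 2 \left(- \frac{89225}{-64946}\right) = 2 \left(\left(-89225\right) \left(- \frac{1}{64946}\right)\right) = 2 \cdot \frac{89225}{64946} = \frac{89225}{32473} \approx 2.7477$)
$\frac{1}{B} = \frac{1}{\frac{89225}{32473}} = \frac{32473}{89225}$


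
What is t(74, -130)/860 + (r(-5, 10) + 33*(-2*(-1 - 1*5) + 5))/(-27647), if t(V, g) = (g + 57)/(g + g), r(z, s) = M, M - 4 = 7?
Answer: -125880969/6181869200 ≈ -0.020363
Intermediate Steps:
M = 11 (M = 4 + 7 = 11)
r(z, s) = 11
t(V, g) = (57 + g)/(2*g) (t(V, g) = (57 + g)/((2*g)) = (57 + g)*(1/(2*g)) = (57 + g)/(2*g))
t(74, -130)/860 + (r(-5, 10) + 33*(-2*(-1 - 1*5) + 5))/(-27647) = ((½)*(57 - 130)/(-130))/860 + (11 + 33*(-2*(-1 - 1*5) + 5))/(-27647) = ((½)*(-1/130)*(-73))*(1/860) + (11 + 33*(-2*(-1 - 5) + 5))*(-1/27647) = (73/260)*(1/860) + (11 + 33*(-2*(-6) + 5))*(-1/27647) = 73/223600 + (11 + 33*(12 + 5))*(-1/27647) = 73/223600 + (11 + 33*17)*(-1/27647) = 73/223600 + (11 + 561)*(-1/27647) = 73/223600 + 572*(-1/27647) = 73/223600 - 572/27647 = -125880969/6181869200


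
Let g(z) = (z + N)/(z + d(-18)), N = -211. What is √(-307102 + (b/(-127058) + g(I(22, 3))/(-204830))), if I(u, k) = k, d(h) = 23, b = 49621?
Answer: I*√52001319711197646302788610/13012645070 ≈ 554.17*I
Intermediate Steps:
g(z) = (-211 + z)/(23 + z) (g(z) = (z - 211)/(z + 23) = (-211 + z)/(23 + z))
√(-307102 + (b/(-127058) + g(I(22, 3))/(-204830))) = √(-307102 + (49621/(-127058) + ((-211 + 3)/(23 + 3))/(-204830))) = √(-307102 + (49621*(-1/127058) + (-208/26)*(-1/204830))) = √(-307102 + (-49621/127058 + ((1/26)*(-208))*(-1/204830))) = √(-307102 + (-49621/127058 - 8*(-1/204830))) = √(-307102 + (-49621/127058 + 4/102415)) = √(-307102 - 5081426483/13012645070) = √(-3996214407713623/13012645070) = I*√52001319711197646302788610/13012645070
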